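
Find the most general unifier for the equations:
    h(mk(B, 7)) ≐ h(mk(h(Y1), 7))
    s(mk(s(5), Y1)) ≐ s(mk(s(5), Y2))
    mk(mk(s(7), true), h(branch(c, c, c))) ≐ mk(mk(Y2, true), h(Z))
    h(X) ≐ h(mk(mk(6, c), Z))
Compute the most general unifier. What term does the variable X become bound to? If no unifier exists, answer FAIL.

Decompose h/1: mk(B, 7) ≐ mk(h(Y1), 7).
Decompose mk/2: B ≐ h(Y1),  7 ≐ 7.
Bind B := h(Y1); no other remaining equation mentions B.
Delete trivial equation 7 ≐ 7.
Decompose s/1: mk(s(5), Y1) ≐ mk(s(5), Y2).
Decompose mk/2: s(5) ≐ s(5),  Y1 ≐ Y2.
Delete trivial equation s(5) ≐ s(5).
Bind Y1 := Y2; no other remaining equation mentions Y1. Substituting into the earlier binding gives B := h(Y2).
Decompose mk/2: mk(s(7), true) ≐ mk(Y2, true),  h(branch(c, c, c)) ≐ h(Z).
Decompose mk/2: s(7) ≐ Y2,  true ≐ true.
Bind Y2 := s(7); no other remaining equation mentions Y2. Substituting into the earlier bindings gives B := h(s(7)), Y1 := s(7).
Delete trivial equation true ≐ true.
Decompose h/1: branch(c, c, c) ≐ Z.
Bind Z := branch(c, c, c); substituting into the remaining equation gives: h(X) ≐ h(mk(mk(6, c), branch(c, c, c))).
Decompose h/1: X ≐ mk(mk(6, c), branch(c, c, c)).
Bind X := mk(mk(6, c), branch(c, c, c)).
MGU = { B := h(s(7)), Y1 := s(7), Y2 := s(7), Z := branch(c, c, c), X := mk(mk(6, c), branch(c, c, c)) }, so X := mk(mk(6, c), branch(c, c, c)).

mk(mk(6, c), branch(c, c, c))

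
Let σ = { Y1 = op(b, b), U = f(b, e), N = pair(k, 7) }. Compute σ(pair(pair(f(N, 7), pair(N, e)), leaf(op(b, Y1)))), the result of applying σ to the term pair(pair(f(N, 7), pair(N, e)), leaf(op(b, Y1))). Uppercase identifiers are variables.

Replace each occurrence of Y1 with op(b, b).
Replace each occurrence of N with pair(k, 7).
Result: pair(pair(f(pair(k, 7), 7), pair(pair(k, 7), e)), leaf(op(b, op(b, b)))).

pair(pair(f(pair(k, 7), 7), pair(pair(k, 7), e)), leaf(op(b, op(b, b))))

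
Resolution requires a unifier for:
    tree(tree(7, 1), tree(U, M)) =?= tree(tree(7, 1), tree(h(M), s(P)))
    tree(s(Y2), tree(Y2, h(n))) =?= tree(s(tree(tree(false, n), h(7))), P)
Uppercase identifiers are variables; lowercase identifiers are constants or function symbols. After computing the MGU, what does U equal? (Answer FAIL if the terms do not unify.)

h(s(tree(tree(tree(false, n), h(7)), h(n))))

Decompose tree/2: tree(7, 1) =?= tree(7, 1),  tree(U, M) =?= tree(h(M), s(P)).
Delete trivial equation tree(7, 1) =?= tree(7, 1).
Decompose tree/2: U =?= h(M),  M =?= s(P).
Bind U := h(M); no other remaining equation mentions U.
Bind M := s(P); no other remaining equation mentions M. Substituting into the earlier binding gives U := h(s(P)).
Decompose tree/2: s(Y2) =?= s(tree(tree(false, n), h(7))),  tree(Y2, h(n)) =?= P.
Decompose s/1: Y2 =?= tree(tree(false, n), h(7)).
Bind Y2 := tree(tree(false, n), h(7)); substituting into the remaining equation gives: tree(tree(tree(false, n), h(7)), h(n)) =?= P.
Bind P := tree(tree(tree(false, n), h(7)), h(n)). Substituting into the earlier bindings gives U := h(s(tree(tree(tree(false, n), h(7)), h(n)))), M := s(tree(tree(tree(false, n), h(7)), h(n))).
MGU = { U := h(s(tree(tree(tree(false, n), h(7)), h(n)))), M := s(tree(tree(tree(false, n), h(7)), h(n))), Y2 := tree(tree(false, n), h(7)), P := tree(tree(tree(false, n), h(7)), h(n)) }, so U := h(s(tree(tree(tree(false, n), h(7)), h(n)))).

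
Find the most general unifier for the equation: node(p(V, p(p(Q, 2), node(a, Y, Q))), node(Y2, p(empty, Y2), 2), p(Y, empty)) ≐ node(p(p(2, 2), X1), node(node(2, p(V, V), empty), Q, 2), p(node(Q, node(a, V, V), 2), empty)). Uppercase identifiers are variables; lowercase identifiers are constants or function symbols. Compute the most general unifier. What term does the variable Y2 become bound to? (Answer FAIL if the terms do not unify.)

Decompose node/3: p(V, p(p(Q, 2), node(a, Y, Q))) ≐ p(p(2, 2), X1),  node(Y2, p(empty, Y2), 2) ≐ node(node(2, p(V, V), empty), Q, 2),  p(Y, empty) ≐ p(node(Q, node(a, V, V), 2), empty).
Decompose p/2: V ≐ p(2, 2),  p(p(Q, 2), node(a, Y, Q)) ≐ X1.
Bind V := p(2, 2); substituting into the 2 remaining equations that mention V gives: node(Y2, p(empty, Y2), 2) ≐ node(node(2, p(p(2, 2), p(2, 2)), empty), Q, 2),  p(Y, empty) ≐ p(node(Q, node(a, p(2, 2), p(2, 2)), 2), empty).
Bind X1 := p(p(Q, 2), node(a, Y, Q)); no other remaining equation mentions X1.
Decompose node/3: Y2 ≐ node(2, p(p(2, 2), p(2, 2)), empty),  p(empty, Y2) ≐ Q,  2 ≐ 2.
Bind Y2 := node(2, p(p(2, 2), p(2, 2)), empty); substituting into the one remaining equation that mentions Y2 gives: p(empty, node(2, p(p(2, 2), p(2, 2)), empty)) ≐ Q.
Bind Q := p(empty, node(2, p(p(2, 2), p(2, 2)), empty)); substituting into the one remaining equation that mentions Q gives: p(Y, empty) ≐ p(node(p(empty, node(2, p(p(2, 2), p(2, 2)), empty)), node(a, p(2, 2), p(2, 2)), 2), empty). Substituting into the earlier binding gives X1 := p(p(p(empty, node(2, p(p(2, 2), p(2, 2)), empty)), 2), node(a, Y, p(empty, node(2, p(p(2, 2), p(2, 2)), empty)))).
Delete trivial equation 2 ≐ 2.
Decompose p/2: Y ≐ node(p(empty, node(2, p(p(2, 2), p(2, 2)), empty)), node(a, p(2, 2), p(2, 2)), 2),  empty ≐ empty.
Bind Y := node(p(empty, node(2, p(p(2, 2), p(2, 2)), empty)), node(a, p(2, 2), p(2, 2)), 2); no other remaining equation mentions Y. Substituting into the earlier binding gives X1 := p(p(p(empty, node(2, p(p(2, 2), p(2, 2)), empty)), 2), node(a, node(p(empty, node(2, p(p(2, 2), p(2, 2)), empty)), node(a, p(2, 2), p(2, 2)), 2), p(empty, node(2, p(p(2, 2), p(2, 2)), empty)))).
Delete trivial equation empty ≐ empty.
MGU = { V -> p(2, 2), X1 -> p(p(p(empty, node(2, p(p(2, 2), p(2, 2)), empty)), 2), node(a, node(p(empty, node(2, p(p(2, 2), p(2, 2)), empty)), node(a, p(2, 2), p(2, 2)), 2), p(empty, node(2, p(p(2, 2), p(2, 2)), empty)))), Y2 -> node(2, p(p(2, 2), p(2, 2)), empty), Q -> p(empty, node(2, p(p(2, 2), p(2, 2)), empty)), Y -> node(p(empty, node(2, p(p(2, 2), p(2, 2)), empty)), node(a, p(2, 2), p(2, 2)), 2) }, so Y2 -> node(2, p(p(2, 2), p(2, 2)), empty).

node(2, p(p(2, 2), p(2, 2)), empty)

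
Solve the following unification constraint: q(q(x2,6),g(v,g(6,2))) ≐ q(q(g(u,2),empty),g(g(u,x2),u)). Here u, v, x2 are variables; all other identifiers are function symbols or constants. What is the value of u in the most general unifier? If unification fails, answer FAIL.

Decompose q/2: q(x2,6) ≐ q(g(u,2),empty),  g(v,g(6,2)) ≐ g(g(u,x2),u).
Decompose q/2: x2 ≐ g(u,2),  6 ≐ empty.
Bind x2 := g(u,2); substituting into the one remaining equation that mentions x2 gives: g(v,g(6,2)) ≐ g(g(u,g(u,2)),u).
Clash: constants 6 and empty differ; no unifier exists.

FAIL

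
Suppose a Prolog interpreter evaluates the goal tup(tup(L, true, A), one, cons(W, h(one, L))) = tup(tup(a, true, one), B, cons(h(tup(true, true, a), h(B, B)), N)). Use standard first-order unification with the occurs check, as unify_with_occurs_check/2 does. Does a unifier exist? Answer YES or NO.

Decompose tup/3: tup(L, true, A) = tup(a, true, one),  one = B,  cons(W, h(one, L)) = cons(h(tup(true, true, a), h(B, B)), N).
Decompose tup/3: L = a,  true = true,  A = one.
Bind L := a; substituting into the one remaining equation that mentions L gives: cons(W, h(one, a)) = cons(h(tup(true, true, a), h(B, B)), N).
Delete trivial equation true = true.
Bind A := one; no other remaining equation mentions A.
Bind B := one; substituting into the remaining equation gives: cons(W, h(one, a)) = cons(h(tup(true, true, a), h(one, one)), N).
Decompose cons/2: W = h(tup(true, true, a), h(one, one)),  h(one, a) = N.
Bind W := h(tup(true, true, a), h(one, one)); no other remaining equation mentions W.
Bind N := h(one, a).
No equations remain and no clash or occurs-check failure arose, so a unifier exists.

YES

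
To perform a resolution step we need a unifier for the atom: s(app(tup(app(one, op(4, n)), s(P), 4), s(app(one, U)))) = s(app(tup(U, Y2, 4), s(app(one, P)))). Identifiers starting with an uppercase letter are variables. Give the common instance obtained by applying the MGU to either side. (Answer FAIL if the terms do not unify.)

s(app(tup(app(one, op(4, n)), s(app(one, op(4, n))), 4), s(app(one, app(one, op(4, n))))))

Decompose s/1: app(tup(app(one, op(4, n)), s(P), 4), s(app(one, U))) = app(tup(U, Y2, 4), s(app(one, P))).
Decompose app/2: tup(app(one, op(4, n)), s(P), 4) = tup(U, Y2, 4),  s(app(one, U)) = s(app(one, P)).
Decompose tup/3: app(one, op(4, n)) = U,  s(P) = Y2,  4 = 4.
Bind U := app(one, op(4, n)); substituting into the one remaining equation that mentions U gives: s(app(one, app(one, op(4, n)))) = s(app(one, P)).
Bind Y2 := s(P); no other remaining equation mentions Y2.
Delete trivial equation 4 = 4.
Decompose s/1: app(one, app(one, op(4, n))) = app(one, P).
Decompose app/2: one = one,  app(one, op(4, n)) = P.
Delete trivial equation one = one.
Bind P := app(one, op(4, n)). Substituting into the earlier binding gives Y2 := s(app(one, op(4, n))).
Applying the MGU to either side gives s(app(tup(app(one, op(4, n)), s(app(one, op(4, n))), 4), s(app(one, app(one, op(4, n)))))).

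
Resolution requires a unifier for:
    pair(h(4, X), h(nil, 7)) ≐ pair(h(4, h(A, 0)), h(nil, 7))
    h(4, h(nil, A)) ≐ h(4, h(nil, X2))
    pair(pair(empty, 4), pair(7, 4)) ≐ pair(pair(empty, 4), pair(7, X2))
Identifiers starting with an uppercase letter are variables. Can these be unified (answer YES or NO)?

YES

Decompose pair/2: h(4, X) ≐ h(4, h(A, 0)),  h(nil, 7) ≐ h(nil, 7).
Decompose h/2: 4 ≐ 4,  X ≐ h(A, 0).
Delete trivial equation 4 ≐ 4.
Bind X := h(A, 0); no other remaining equation mentions X.
Delete trivial equation h(nil, 7) ≐ h(nil, 7).
Decompose h/2: 4 ≐ 4,  h(nil, A) ≐ h(nil, X2).
Delete trivial equation 4 ≐ 4.
Decompose h/2: nil ≐ nil,  A ≐ X2.
Delete trivial equation nil ≐ nil.
Bind A := X2; no other remaining equation mentions A. Substituting into the earlier binding gives X := h(X2, 0).
Decompose pair/2: pair(empty, 4) ≐ pair(empty, 4),  pair(7, 4) ≐ pair(7, X2).
Delete trivial equation pair(empty, 4) ≐ pair(empty, 4).
Decompose pair/2: 7 ≐ 7,  4 ≐ X2.
Delete trivial equation 7 ≐ 7.
Bind X2 := 4. Substituting into the earlier bindings gives X := h(4, 0), A := 4.
No equations remain and no clash or occurs-check failure arose, so a unifier exists.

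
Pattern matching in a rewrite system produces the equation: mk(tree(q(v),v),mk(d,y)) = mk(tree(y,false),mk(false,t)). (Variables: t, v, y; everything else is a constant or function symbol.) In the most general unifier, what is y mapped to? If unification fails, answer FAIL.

FAIL

Decompose mk/2: tree(q(v),v) = tree(y,false),  mk(d,y) = mk(false,t).
Decompose tree/2: q(v) = y,  v = false.
Bind y := q(v); substituting into the one remaining equation that mentions y gives: mk(d,q(v)) = mk(false,t).
Bind v := false; substituting into the remaining equation gives: mk(d,q(false)) = mk(false,t). Substituting into the earlier binding gives y := q(false).
Decompose mk/2: d = false,  q(false) = t.
Clash: constants d and false differ; no unifier exists.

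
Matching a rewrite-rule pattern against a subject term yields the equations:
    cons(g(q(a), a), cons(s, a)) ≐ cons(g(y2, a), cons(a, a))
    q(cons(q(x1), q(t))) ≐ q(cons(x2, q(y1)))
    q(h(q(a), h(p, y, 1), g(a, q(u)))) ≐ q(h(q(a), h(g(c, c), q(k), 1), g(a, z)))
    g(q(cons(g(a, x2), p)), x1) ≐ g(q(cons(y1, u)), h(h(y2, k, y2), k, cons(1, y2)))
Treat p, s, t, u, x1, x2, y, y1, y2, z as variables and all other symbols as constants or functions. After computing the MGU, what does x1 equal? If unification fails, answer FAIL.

h(h(q(a), k, q(a)), k, cons(1, q(a)))

Decompose cons/2: g(q(a), a) ≐ g(y2, a),  cons(s, a) ≐ cons(a, a).
Decompose g/2: q(a) ≐ y2,  a ≐ a.
Bind y2 := q(a); substituting into the one remaining equation that mentions y2 gives: g(q(cons(g(a, x2), p)), x1) ≐ g(q(cons(y1, u)), h(h(q(a), k, q(a)), k, cons(1, q(a)))).
Delete trivial equation a ≐ a.
Decompose cons/2: s ≐ a,  a ≐ a.
Bind s := a; no other remaining equation mentions s.
Delete trivial equation a ≐ a.
Decompose q/1: cons(q(x1), q(t)) ≐ cons(x2, q(y1)).
Decompose cons/2: q(x1) ≐ x2,  q(t) ≐ q(y1).
Bind x2 := q(x1); substituting into the one remaining equation that mentions x2 gives: g(q(cons(g(a, q(x1)), p)), x1) ≐ g(q(cons(y1, u)), h(h(q(a), k, q(a)), k, cons(1, q(a)))).
Decompose q/1: t ≐ y1.
Bind t := y1; no other remaining equation mentions t.
Decompose q/1: h(q(a), h(p, y, 1), g(a, q(u))) ≐ h(q(a), h(g(c, c), q(k), 1), g(a, z)).
Decompose h/3: q(a) ≐ q(a),  h(p, y, 1) ≐ h(g(c, c), q(k), 1),  g(a, q(u)) ≐ g(a, z).
Delete trivial equation q(a) ≐ q(a).
Decompose h/3: p ≐ g(c, c),  y ≐ q(k),  1 ≐ 1.
Bind p := g(c, c); substituting into the one remaining equation that mentions p gives: g(q(cons(g(a, q(x1)), g(c, c))), x1) ≐ g(q(cons(y1, u)), h(h(q(a), k, q(a)), k, cons(1, q(a)))).
Bind y := q(k); no other remaining equation mentions y.
Delete trivial equation 1 ≐ 1.
Decompose g/2: a ≐ a,  q(u) ≐ z.
Delete trivial equation a ≐ a.
Bind z := q(u); no other remaining equation mentions z.
Decompose g/2: q(cons(g(a, q(x1)), g(c, c))) ≐ q(cons(y1, u)),  x1 ≐ h(h(q(a), k, q(a)), k, cons(1, q(a))).
Decompose q/1: cons(g(a, q(x1)), g(c, c)) ≐ cons(y1, u).
Decompose cons/2: g(a, q(x1)) ≐ y1,  g(c, c) ≐ u.
Bind y1 := g(a, q(x1)); no other remaining equation mentions y1. Substituting into the earlier binding gives t := g(a, q(x1)).
Bind u := g(c, c); no other remaining equation mentions u. Substituting into the earlier binding gives z := q(g(c, c)).
Bind x1 := h(h(q(a), k, q(a)), k, cons(1, q(a))). Substituting into the earlier bindings gives x2 := q(h(h(q(a), k, q(a)), k, cons(1, q(a)))), t := g(a, q(h(h(q(a), k, q(a)), k, cons(1, q(a))))), y1 := g(a, q(h(h(q(a), k, q(a)), k, cons(1, q(a))))).
MGU = { y2 := q(a), s := a, x2 := q(h(h(q(a), k, q(a)), k, cons(1, q(a)))), t := g(a, q(h(h(q(a), k, q(a)), k, cons(1, q(a))))), p := g(c, c), y := q(k), z := q(g(c, c)), y1 := g(a, q(h(h(q(a), k, q(a)), k, cons(1, q(a))))), u := g(c, c), x1 := h(h(q(a), k, q(a)), k, cons(1, q(a))) }, so x1 := h(h(q(a), k, q(a)), k, cons(1, q(a))).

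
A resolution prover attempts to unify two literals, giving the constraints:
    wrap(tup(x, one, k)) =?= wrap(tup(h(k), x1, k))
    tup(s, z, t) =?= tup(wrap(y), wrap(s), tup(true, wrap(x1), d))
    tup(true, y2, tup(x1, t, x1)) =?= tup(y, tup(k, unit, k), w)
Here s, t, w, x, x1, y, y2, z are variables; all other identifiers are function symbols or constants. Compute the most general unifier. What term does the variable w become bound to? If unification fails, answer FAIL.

Decompose wrap/1: tup(x, one, k) =?= tup(h(k), x1, k).
Decompose tup/3: x =?= h(k),  one =?= x1,  k =?= k.
Bind x := h(k); no other remaining equation mentions x.
Bind x1 := one; substituting into the 2 remaining equations that mention x1 gives: tup(s, z, t) =?= tup(wrap(y), wrap(s), tup(true, wrap(one), d)),  tup(true, y2, tup(one, t, one)) =?= tup(y, tup(k, unit, k), w).
Delete trivial equation k =?= k.
Decompose tup/3: s =?= wrap(y),  z =?= wrap(s),  t =?= tup(true, wrap(one), d).
Bind s := wrap(y); substituting into the one remaining equation that mentions s gives: z =?= wrap(wrap(y)).
Bind z := wrap(wrap(y)); no other remaining equation mentions z.
Bind t := tup(true, wrap(one), d); substituting into the remaining equation gives: tup(true, y2, tup(one, tup(true, wrap(one), d), one)) =?= tup(y, tup(k, unit, k), w).
Decompose tup/3: true =?= y,  y2 =?= tup(k, unit, k),  tup(one, tup(true, wrap(one), d), one) =?= w.
Bind y := true; no other remaining equation mentions y. Substituting into the earlier bindings gives s := wrap(true), z := wrap(wrap(true)).
Bind y2 := tup(k, unit, k); no other remaining equation mentions y2.
Bind w := tup(one, tup(true, wrap(one), d), one).
MGU = { x -> h(k), x1 -> one, s -> wrap(true), z -> wrap(wrap(true)), t -> tup(true, wrap(one), d), y -> true, y2 -> tup(k, unit, k), w -> tup(one, tup(true, wrap(one), d), one) }, so w -> tup(one, tup(true, wrap(one), d), one).

tup(one, tup(true, wrap(one), d), one)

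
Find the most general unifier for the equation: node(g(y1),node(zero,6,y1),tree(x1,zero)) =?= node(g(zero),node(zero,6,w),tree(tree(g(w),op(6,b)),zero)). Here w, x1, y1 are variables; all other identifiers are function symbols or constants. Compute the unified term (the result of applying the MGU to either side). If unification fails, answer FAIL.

node(g(zero),node(zero,6,zero),tree(tree(g(zero),op(6,b)),zero))

Decompose node/3: g(y1) =?= g(zero),  node(zero,6,y1) =?= node(zero,6,w),  tree(x1,zero) =?= tree(tree(g(w),op(6,b)),zero).
Decompose g/1: y1 =?= zero.
Bind y1 := zero; substituting into the one remaining equation that mentions y1 gives: node(zero,6,zero) =?= node(zero,6,w).
Decompose node/3: zero =?= zero,  6 =?= 6,  zero =?= w.
Delete trivial equation zero =?= zero.
Delete trivial equation 6 =?= 6.
Bind w := zero; substituting into the remaining equation gives: tree(x1,zero) =?= tree(tree(g(zero),op(6,b)),zero).
Decompose tree/2: x1 =?= tree(g(zero),op(6,b)),  zero =?= zero.
Bind x1 := tree(g(zero),op(6,b)); no other remaining equation mentions x1.
Delete trivial equation zero =?= zero.
Applying the MGU to either side gives node(g(zero),node(zero,6,zero),tree(tree(g(zero),op(6,b)),zero)).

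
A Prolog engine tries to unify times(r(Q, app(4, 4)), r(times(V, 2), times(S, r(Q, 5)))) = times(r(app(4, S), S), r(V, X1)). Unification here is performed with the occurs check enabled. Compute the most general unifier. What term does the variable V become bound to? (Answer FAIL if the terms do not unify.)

FAIL

Decompose times/2: r(Q, app(4, 4)) = r(app(4, S), S),  r(times(V, 2), times(S, r(Q, 5))) = r(V, X1).
Decompose r/2: Q = app(4, S),  app(4, 4) = S.
Bind Q := app(4, S); substituting into the one remaining equation that mentions Q gives: r(times(V, 2), times(S, r(app(4, S), 5))) = r(V, X1).
Bind S := app(4, 4); substituting into the remaining equation gives: r(times(V, 2), times(app(4, 4), r(app(4, app(4, 4)), 5))) = r(V, X1). Substituting into the earlier binding gives Q := app(4, app(4, 4)).
Decompose r/2: times(V, 2) = V,  times(app(4, 4), r(app(4, app(4, 4)), 5)) = X1.
Occurs check fails: V occurs in times(V, 2); the equation V = times(V, 2) has no finite solution.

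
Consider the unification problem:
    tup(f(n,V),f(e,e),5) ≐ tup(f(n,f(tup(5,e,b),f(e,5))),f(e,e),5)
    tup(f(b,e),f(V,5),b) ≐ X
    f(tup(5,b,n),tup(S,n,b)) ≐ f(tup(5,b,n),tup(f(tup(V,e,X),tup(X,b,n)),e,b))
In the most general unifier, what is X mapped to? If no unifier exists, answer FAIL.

Decompose tup/3: f(n,V) ≐ f(n,f(tup(5,e,b),f(e,5))),  f(e,e) ≐ f(e,e),  5 ≐ 5.
Decompose f/2: n ≐ n,  V ≐ f(tup(5,e,b),f(e,5)).
Delete trivial equation n ≐ n.
Bind V := f(tup(5,e,b),f(e,5)); substituting into the 2 remaining equations that mention V gives: tup(f(b,e),f(f(tup(5,e,b),f(e,5)),5),b) ≐ X,  f(tup(5,b,n),tup(S,n,b)) ≐ f(tup(5,b,n),tup(f(tup(f(tup(5,e,b),f(e,5)),e,X),tup(X,b,n)),e,b)).
Delete trivial equation f(e,e) ≐ f(e,e).
Delete trivial equation 5 ≐ 5.
Bind X := tup(f(b,e),f(f(tup(5,e,b),f(e,5)),5),b); substituting into the remaining equation gives: f(tup(5,b,n),tup(S,n,b)) ≐ f(tup(5,b,n),tup(f(tup(f(tup(5,e,b),f(e,5)),e,tup(f(b,e),f(f(tup(5,e,b),f(e,5)),5),b)),tup(tup(f(b,e),f(f(tup(5,e,b),f(e,5)),5),b),b,n)),e,b)).
Decompose f/2: tup(5,b,n) ≐ tup(5,b,n),  tup(S,n,b) ≐ tup(f(tup(f(tup(5,e,b),f(e,5)),e,tup(f(b,e),f(f(tup(5,e,b),f(e,5)),5),b)),tup(tup(f(b,e),f(f(tup(5,e,b),f(e,5)),5),b),b,n)),e,b).
Delete trivial equation tup(5,b,n) ≐ tup(5,b,n).
Decompose tup/3: S ≐ f(tup(f(tup(5,e,b),f(e,5)),e,tup(f(b,e),f(f(tup(5,e,b),f(e,5)),5),b)),tup(tup(f(b,e),f(f(tup(5,e,b),f(e,5)),5),b),b,n)),  n ≐ e,  b ≐ b.
Bind S := f(tup(f(tup(5,e,b),f(e,5)),e,tup(f(b,e),f(f(tup(5,e,b),f(e,5)),5),b)),tup(tup(f(b,e),f(f(tup(5,e,b),f(e,5)),5),b),b,n)); no other remaining equation mentions S.
Clash: constants n and e differ; no unifier exists.

FAIL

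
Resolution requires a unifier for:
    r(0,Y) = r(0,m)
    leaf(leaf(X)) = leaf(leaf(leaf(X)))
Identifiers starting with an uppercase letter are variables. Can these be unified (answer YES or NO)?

Decompose r/2: 0 = 0,  Y = m.
Delete trivial equation 0 = 0.
Bind Y := m; no other remaining equation mentions Y.
Decompose leaf/1: leaf(X) = leaf(leaf(X)).
Decompose leaf/1: X = leaf(X).
Occurs check fails: X occurs in leaf(X); the equation X = leaf(X) has no finite solution.

NO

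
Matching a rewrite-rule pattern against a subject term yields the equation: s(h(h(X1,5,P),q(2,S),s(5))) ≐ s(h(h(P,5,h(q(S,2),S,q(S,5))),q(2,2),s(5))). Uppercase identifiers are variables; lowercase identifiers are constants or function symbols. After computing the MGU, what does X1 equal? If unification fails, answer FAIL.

h(q(2,2),2,q(2,5))

Decompose s/1: h(h(X1,5,P),q(2,S),s(5)) ≐ h(h(P,5,h(q(S,2),S,q(S,5))),q(2,2),s(5)).
Decompose h/3: h(X1,5,P) ≐ h(P,5,h(q(S,2),S,q(S,5))),  q(2,S) ≐ q(2,2),  s(5) ≐ s(5).
Decompose h/3: X1 ≐ P,  5 ≐ 5,  P ≐ h(q(S,2),S,q(S,5)).
Bind X1 := P; no other remaining equation mentions X1.
Delete trivial equation 5 ≐ 5.
Bind P := h(q(S,2),S,q(S,5)); no other remaining equation mentions P. Substituting into the earlier binding gives X1 := h(q(S,2),S,q(S,5)).
Decompose q/2: 2 ≐ 2,  S ≐ 2.
Delete trivial equation 2 ≐ 2.
Bind S := 2; no other remaining equation mentions S. Substituting into the earlier bindings gives X1 := h(q(2,2),2,q(2,5)), P := h(q(2,2),2,q(2,5)).
Delete trivial equation s(5) ≐ s(5).
MGU = { X1 -> h(q(2,2),2,q(2,5)), P -> h(q(2,2),2,q(2,5)), S -> 2 }, so X1 -> h(q(2,2),2,q(2,5)).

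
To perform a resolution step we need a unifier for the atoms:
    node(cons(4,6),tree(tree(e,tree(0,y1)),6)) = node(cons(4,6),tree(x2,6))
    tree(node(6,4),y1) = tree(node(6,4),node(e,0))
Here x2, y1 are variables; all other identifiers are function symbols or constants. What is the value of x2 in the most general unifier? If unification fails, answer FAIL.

tree(e,tree(0,node(e,0)))

Decompose node/2: cons(4,6) = cons(4,6),  tree(tree(e,tree(0,y1)),6) = tree(x2,6).
Delete trivial equation cons(4,6) = cons(4,6).
Decompose tree/2: tree(e,tree(0,y1)) = x2,  6 = 6.
Bind x2 := tree(e,tree(0,y1)); no other remaining equation mentions x2.
Delete trivial equation 6 = 6.
Decompose tree/2: node(6,4) = node(6,4),  y1 = node(e,0).
Delete trivial equation node(6,4) = node(6,4).
Bind y1 := node(e,0). Substituting into the earlier binding gives x2 := tree(e,tree(0,node(e,0))).
MGU = { x2 -> tree(e,tree(0,node(e,0))), y1 -> node(e,0) }, so x2 -> tree(e,tree(0,node(e,0))).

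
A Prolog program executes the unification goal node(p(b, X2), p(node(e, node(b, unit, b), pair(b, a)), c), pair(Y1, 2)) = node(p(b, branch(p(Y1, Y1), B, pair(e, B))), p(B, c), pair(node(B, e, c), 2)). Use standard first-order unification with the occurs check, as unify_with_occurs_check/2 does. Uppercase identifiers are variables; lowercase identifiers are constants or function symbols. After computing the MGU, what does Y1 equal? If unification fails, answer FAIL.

node(node(e, node(b, unit, b), pair(b, a)), e, c)

Decompose node/3: p(b, X2) = p(b, branch(p(Y1, Y1), B, pair(e, B))),  p(node(e, node(b, unit, b), pair(b, a)), c) = p(B, c),  pair(Y1, 2) = pair(node(B, e, c), 2).
Decompose p/2: b = b,  X2 = branch(p(Y1, Y1), B, pair(e, B)).
Delete trivial equation b = b.
Bind X2 := branch(p(Y1, Y1), B, pair(e, B)); no other remaining equation mentions X2.
Decompose p/2: node(e, node(b, unit, b), pair(b, a)) = B,  c = c.
Bind B := node(e, node(b, unit, b), pair(b, a)); substituting into the one remaining equation that mentions B gives: pair(Y1, 2) = pair(node(node(e, node(b, unit, b), pair(b, a)), e, c), 2). Substituting into the earlier binding gives X2 := branch(p(Y1, Y1), node(e, node(b, unit, b), pair(b, a)), pair(e, node(e, node(b, unit, b), pair(b, a)))).
Delete trivial equation c = c.
Decompose pair/2: Y1 = node(node(e, node(b, unit, b), pair(b, a)), e, c),  2 = 2.
Bind Y1 := node(node(e, node(b, unit, b), pair(b, a)), e, c); no other remaining equation mentions Y1. Substituting into the earlier binding gives X2 := branch(p(node(node(e, node(b, unit, b), pair(b, a)), e, c), node(node(e, node(b, unit, b), pair(b, a)), e, c)), node(e, node(b, unit, b), pair(b, a)), pair(e, node(e, node(b, unit, b), pair(b, a)))).
Delete trivial equation 2 = 2.
MGU = { X2 ↦ branch(p(node(node(e, node(b, unit, b), pair(b, a)), e, c), node(node(e, node(b, unit, b), pair(b, a)), e, c)), node(e, node(b, unit, b), pair(b, a)), pair(e, node(e, node(b, unit, b), pair(b, a)))), B ↦ node(e, node(b, unit, b), pair(b, a)), Y1 ↦ node(node(e, node(b, unit, b), pair(b, a)), e, c) }, so Y1 ↦ node(node(e, node(b, unit, b), pair(b, a)), e, c).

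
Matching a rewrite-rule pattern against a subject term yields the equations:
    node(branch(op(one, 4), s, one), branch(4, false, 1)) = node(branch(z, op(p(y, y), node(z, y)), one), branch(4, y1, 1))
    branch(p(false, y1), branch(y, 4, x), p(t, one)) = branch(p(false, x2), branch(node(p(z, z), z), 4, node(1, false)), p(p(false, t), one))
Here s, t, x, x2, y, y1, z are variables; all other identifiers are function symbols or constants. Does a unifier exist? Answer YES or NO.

NO

Decompose node/2: branch(op(one, 4), s, one) = branch(z, op(p(y, y), node(z, y)), one),  branch(4, false, 1) = branch(4, y1, 1).
Decompose branch/3: op(one, 4) = z,  s = op(p(y, y), node(z, y)),  one = one.
Bind z := op(one, 4); substituting into the 2 remaining equations that mention z gives: s = op(p(y, y), node(op(one, 4), y)),  branch(p(false, y1), branch(y, 4, x), p(t, one)) = branch(p(false, x2), branch(node(p(op(one, 4), op(one, 4)), op(one, 4)), 4, node(1, false)), p(p(false, t), one)).
Bind s := op(p(y, y), node(op(one, 4), y)); no other remaining equation mentions s.
Delete trivial equation one = one.
Decompose branch/3: 4 = 4,  false = y1,  1 = 1.
Delete trivial equation 4 = 4.
Bind y1 := false; substituting into the one remaining equation that mentions y1 gives: branch(p(false, false), branch(y, 4, x), p(t, one)) = branch(p(false, x2), branch(node(p(op(one, 4), op(one, 4)), op(one, 4)), 4, node(1, false)), p(p(false, t), one)).
Delete trivial equation 1 = 1.
Decompose branch/3: p(false, false) = p(false, x2),  branch(y, 4, x) = branch(node(p(op(one, 4), op(one, 4)), op(one, 4)), 4, node(1, false)),  p(t, one) = p(p(false, t), one).
Decompose p/2: false = false,  false = x2.
Delete trivial equation false = false.
Bind x2 := false; no other remaining equation mentions x2.
Decompose branch/3: y = node(p(op(one, 4), op(one, 4)), op(one, 4)),  4 = 4,  x = node(1, false).
Bind y := node(p(op(one, 4), op(one, 4)), op(one, 4)); no other remaining equation mentions y. Substituting into the earlier binding gives s := op(p(node(p(op(one, 4), op(one, 4)), op(one, 4)), node(p(op(one, 4), op(one, 4)), op(one, 4))), node(op(one, 4), node(p(op(one, 4), op(one, 4)), op(one, 4)))).
Delete trivial equation 4 = 4.
Bind x := node(1, false); no other remaining equation mentions x.
Decompose p/2: t = p(false, t),  one = one.
Occurs check fails: t occurs in p(false, t); the equation t = p(false, t) has no finite solution.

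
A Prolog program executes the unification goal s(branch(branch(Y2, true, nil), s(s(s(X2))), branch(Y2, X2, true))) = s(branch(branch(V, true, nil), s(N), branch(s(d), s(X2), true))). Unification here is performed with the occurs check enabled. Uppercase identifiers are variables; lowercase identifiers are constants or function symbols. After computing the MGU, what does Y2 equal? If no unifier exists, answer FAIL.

Decompose s/1: branch(branch(Y2, true, nil), s(s(s(X2))), branch(Y2, X2, true)) = branch(branch(V, true, nil), s(N), branch(s(d), s(X2), true)).
Decompose branch/3: branch(Y2, true, nil) = branch(V, true, nil),  s(s(s(X2))) = s(N),  branch(Y2, X2, true) = branch(s(d), s(X2), true).
Decompose branch/3: Y2 = V,  true = true,  nil = nil.
Bind Y2 := V; substituting into the one remaining equation that mentions Y2 gives: branch(V, X2, true) = branch(s(d), s(X2), true).
Delete trivial equation true = true.
Delete trivial equation nil = nil.
Decompose s/1: s(s(X2)) = N.
Bind N := s(s(X2)); no other remaining equation mentions N.
Decompose branch/3: V = s(d),  X2 = s(X2),  true = true.
Bind V := s(d); no other remaining equation mentions V. Substituting into the earlier binding gives Y2 := s(d).
Occurs check fails: X2 occurs in s(X2); the equation X2 = s(X2) has no finite solution.

FAIL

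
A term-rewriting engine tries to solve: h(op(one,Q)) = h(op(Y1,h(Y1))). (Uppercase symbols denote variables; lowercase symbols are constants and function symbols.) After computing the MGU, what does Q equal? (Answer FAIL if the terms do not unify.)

h(one)

Decompose h/1: op(one,Q) = op(Y1,h(Y1)).
Decompose op/2: one = Y1,  Q = h(Y1).
Bind Y1 := one; substituting into the remaining equation gives: Q = h(one).
Bind Q := h(one).
MGU = { Y1 -> one, Q -> h(one) }, so Q -> h(one).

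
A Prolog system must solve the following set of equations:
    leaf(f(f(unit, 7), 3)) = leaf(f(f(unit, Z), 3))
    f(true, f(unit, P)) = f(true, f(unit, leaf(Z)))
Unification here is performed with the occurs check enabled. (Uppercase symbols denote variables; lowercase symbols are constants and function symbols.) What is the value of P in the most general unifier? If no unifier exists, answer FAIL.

Decompose leaf/1: f(f(unit, 7), 3) = f(f(unit, Z), 3).
Decompose f/2: f(unit, 7) = f(unit, Z),  3 = 3.
Decompose f/2: unit = unit,  7 = Z.
Delete trivial equation unit = unit.
Bind Z := 7; substituting into the one remaining equation that mentions Z gives: f(true, f(unit, P)) = f(true, f(unit, leaf(7))).
Delete trivial equation 3 = 3.
Decompose f/2: true = true,  f(unit, P) = f(unit, leaf(7)).
Delete trivial equation true = true.
Decompose f/2: unit = unit,  P = leaf(7).
Delete trivial equation unit = unit.
Bind P := leaf(7).
MGU = { Z = 7, P = leaf(7) }, so P = leaf(7).

leaf(7)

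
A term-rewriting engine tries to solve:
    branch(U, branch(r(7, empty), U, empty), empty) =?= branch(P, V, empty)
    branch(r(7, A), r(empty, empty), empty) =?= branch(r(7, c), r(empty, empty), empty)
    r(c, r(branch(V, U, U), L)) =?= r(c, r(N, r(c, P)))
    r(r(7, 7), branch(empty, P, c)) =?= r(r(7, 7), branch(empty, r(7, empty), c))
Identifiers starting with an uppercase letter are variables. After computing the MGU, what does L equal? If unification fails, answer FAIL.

r(c, r(7, empty))

Decompose branch/3: U =?= P,  branch(r(7, empty), U, empty) =?= V,  empty =?= empty.
Bind U := P; substituting into the 2 remaining equations that mention U gives: branch(r(7, empty), P, empty) =?= V,  r(c, r(branch(V, P, P), L)) =?= r(c, r(N, r(c, P))).
Bind V := branch(r(7, empty), P, empty); substituting into the one remaining equation that mentions V gives: r(c, r(branch(branch(r(7, empty), P, empty), P, P), L)) =?= r(c, r(N, r(c, P))).
Delete trivial equation empty =?= empty.
Decompose branch/3: r(7, A) =?= r(7, c),  r(empty, empty) =?= r(empty, empty),  empty =?= empty.
Decompose r/2: 7 =?= 7,  A =?= c.
Delete trivial equation 7 =?= 7.
Bind A := c; no other remaining equation mentions A.
Delete trivial equation r(empty, empty) =?= r(empty, empty).
Delete trivial equation empty =?= empty.
Decompose r/2: c =?= c,  r(branch(branch(r(7, empty), P, empty), P, P), L) =?= r(N, r(c, P)).
Delete trivial equation c =?= c.
Decompose r/2: branch(branch(r(7, empty), P, empty), P, P) =?= N,  L =?= r(c, P).
Bind N := branch(branch(r(7, empty), P, empty), P, P); no other remaining equation mentions N.
Bind L := r(c, P); no other remaining equation mentions L.
Decompose r/2: r(7, 7) =?= r(7, 7),  branch(empty, P, c) =?= branch(empty, r(7, empty), c).
Delete trivial equation r(7, 7) =?= r(7, 7).
Decompose branch/3: empty =?= empty,  P =?= r(7, empty),  c =?= c.
Delete trivial equation empty =?= empty.
Bind P := r(7, empty); no other remaining equation mentions P. Substituting into the earlier bindings gives U := r(7, empty), V := branch(r(7, empty), r(7, empty), empty), N := branch(branch(r(7, empty), r(7, empty), empty), r(7, empty), r(7, empty)), L := r(c, r(7, empty)).
Delete trivial equation c =?= c.
MGU = { U := r(7, empty), V := branch(r(7, empty), r(7, empty), empty), A := c, N := branch(branch(r(7, empty), r(7, empty), empty), r(7, empty), r(7, empty)), L := r(c, r(7, empty)), P := r(7, empty) }, so L := r(c, r(7, empty)).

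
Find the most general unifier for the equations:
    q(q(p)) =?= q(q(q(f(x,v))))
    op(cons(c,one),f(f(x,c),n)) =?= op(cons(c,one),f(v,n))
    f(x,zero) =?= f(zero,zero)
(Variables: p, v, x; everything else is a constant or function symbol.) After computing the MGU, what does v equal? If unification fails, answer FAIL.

Decompose q/1: q(p) =?= q(q(f(x,v))).
Decompose q/1: p =?= q(f(x,v)).
Bind p := q(f(x,v)); no other remaining equation mentions p.
Decompose op/2: cons(c,one) =?= cons(c,one),  f(f(x,c),n) =?= f(v,n).
Delete trivial equation cons(c,one) =?= cons(c,one).
Decompose f/2: f(x,c) =?= v,  n =?= n.
Bind v := f(x,c); no other remaining equation mentions v. Substituting into the earlier binding gives p := q(f(x,f(x,c))).
Delete trivial equation n =?= n.
Decompose f/2: x =?= zero,  zero =?= zero.
Bind x := zero; no other remaining equation mentions x. Substituting into the earlier bindings gives p := q(f(zero,f(zero,c))), v := f(zero,c).
Delete trivial equation zero =?= zero.
MGU = { p ↦ q(f(zero,f(zero,c))), v ↦ f(zero,c), x ↦ zero }, so v ↦ f(zero,c).

f(zero,c)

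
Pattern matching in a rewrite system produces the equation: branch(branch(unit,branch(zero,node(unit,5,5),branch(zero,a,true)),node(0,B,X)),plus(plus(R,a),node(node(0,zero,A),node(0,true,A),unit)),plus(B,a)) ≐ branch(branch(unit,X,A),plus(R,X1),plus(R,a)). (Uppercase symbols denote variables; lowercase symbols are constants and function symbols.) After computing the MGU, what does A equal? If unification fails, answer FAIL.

Decompose branch/3: branch(unit,branch(zero,node(unit,5,5),branch(zero,a,true)),node(0,B,X)) ≐ branch(unit,X,A),  plus(plus(R,a),node(node(0,zero,A),node(0,true,A),unit)) ≐ plus(R,X1),  plus(B,a) ≐ plus(R,a).
Decompose branch/3: unit ≐ unit,  branch(zero,node(unit,5,5),branch(zero,a,true)) ≐ X,  node(0,B,X) ≐ A.
Delete trivial equation unit ≐ unit.
Bind X := branch(zero,node(unit,5,5),branch(zero,a,true)); substituting into the one remaining equation that mentions X gives: node(0,B,branch(zero,node(unit,5,5),branch(zero,a,true))) ≐ A.
Bind A := node(0,B,branch(zero,node(unit,5,5),branch(zero,a,true))); substituting into the one remaining equation that mentions A gives: plus(plus(R,a),node(node(0,zero,node(0,B,branch(zero,node(unit,5,5),branch(zero,a,true)))),node(0,true,node(0,B,branch(zero,node(unit,5,5),branch(zero,a,true)))),unit)) ≐ plus(R,X1).
Decompose plus/2: plus(R,a) ≐ R,  node(node(0,zero,node(0,B,branch(zero,node(unit,5,5),branch(zero,a,true)))),node(0,true,node(0,B,branch(zero,node(unit,5,5),branch(zero,a,true)))),unit) ≐ X1.
Occurs check fails: R occurs in plus(R,a); the equation R ≐ plus(R,a) has no finite solution.

FAIL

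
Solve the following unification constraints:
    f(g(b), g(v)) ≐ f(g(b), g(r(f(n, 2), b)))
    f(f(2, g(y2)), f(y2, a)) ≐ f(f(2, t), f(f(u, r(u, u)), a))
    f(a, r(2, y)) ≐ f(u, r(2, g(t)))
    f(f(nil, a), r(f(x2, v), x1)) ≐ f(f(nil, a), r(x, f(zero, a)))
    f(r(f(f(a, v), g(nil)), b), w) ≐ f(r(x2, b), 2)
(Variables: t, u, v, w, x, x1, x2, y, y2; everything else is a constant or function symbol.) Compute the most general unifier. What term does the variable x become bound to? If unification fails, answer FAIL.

f(f(f(a, r(f(n, 2), b)), g(nil)), r(f(n, 2), b))

Decompose f/2: g(b) ≐ g(b),  g(v) ≐ g(r(f(n, 2), b)).
Delete trivial equation g(b) ≐ g(b).
Decompose g/1: v ≐ r(f(n, 2), b).
Bind v := r(f(n, 2), b); substituting into the 2 remaining equations that mention v gives: f(f(nil, a), r(f(x2, r(f(n, 2), b)), x1)) ≐ f(f(nil, a), r(x, f(zero, a))),  f(r(f(f(a, r(f(n, 2), b)), g(nil)), b), w) ≐ f(r(x2, b), 2).
Decompose f/2: f(2, g(y2)) ≐ f(2, t),  f(y2, a) ≐ f(f(u, r(u, u)), a).
Decompose f/2: 2 ≐ 2,  g(y2) ≐ t.
Delete trivial equation 2 ≐ 2.
Bind t := g(y2); substituting into the one remaining equation that mentions t gives: f(a, r(2, y)) ≐ f(u, r(2, g(g(y2)))).
Decompose f/2: y2 ≐ f(u, r(u, u)),  a ≐ a.
Bind y2 := f(u, r(u, u)); substituting into the one remaining equation that mentions y2 gives: f(a, r(2, y)) ≐ f(u, r(2, g(g(f(u, r(u, u)))))). Substituting into the earlier binding gives t := g(f(u, r(u, u))).
Delete trivial equation a ≐ a.
Decompose f/2: a ≐ u,  r(2, y) ≐ r(2, g(g(f(u, r(u, u))))).
Bind u := a; substituting into the one remaining equation that mentions u gives: r(2, y) ≐ r(2, g(g(f(a, r(a, a))))). Substituting into the earlier bindings gives t := g(f(a, r(a, a))), y2 := f(a, r(a, a)).
Decompose r/2: 2 ≐ 2,  y ≐ g(g(f(a, r(a, a)))).
Delete trivial equation 2 ≐ 2.
Bind y := g(g(f(a, r(a, a)))); no other remaining equation mentions y.
Decompose f/2: f(nil, a) ≐ f(nil, a),  r(f(x2, r(f(n, 2), b)), x1) ≐ r(x, f(zero, a)).
Delete trivial equation f(nil, a) ≐ f(nil, a).
Decompose r/2: f(x2, r(f(n, 2), b)) ≐ x,  x1 ≐ f(zero, a).
Bind x := f(x2, r(f(n, 2), b)); no other remaining equation mentions x.
Bind x1 := f(zero, a); no other remaining equation mentions x1.
Decompose f/2: r(f(f(a, r(f(n, 2), b)), g(nil)), b) ≐ r(x2, b),  w ≐ 2.
Decompose r/2: f(f(a, r(f(n, 2), b)), g(nil)) ≐ x2,  b ≐ b.
Bind x2 := f(f(a, r(f(n, 2), b)), g(nil)); no other remaining equation mentions x2. Substituting into the earlier binding gives x := f(f(f(a, r(f(n, 2), b)), g(nil)), r(f(n, 2), b)).
Delete trivial equation b ≐ b.
Bind w := 2.
MGU = { v -> r(f(n, 2), b), t -> g(f(a, r(a, a))), y2 -> f(a, r(a, a)), u -> a, y -> g(g(f(a, r(a, a)))), x -> f(f(f(a, r(f(n, 2), b)), g(nil)), r(f(n, 2), b)), x1 -> f(zero, a), x2 -> f(f(a, r(f(n, 2), b)), g(nil)), w -> 2 }, so x -> f(f(f(a, r(f(n, 2), b)), g(nil)), r(f(n, 2), b)).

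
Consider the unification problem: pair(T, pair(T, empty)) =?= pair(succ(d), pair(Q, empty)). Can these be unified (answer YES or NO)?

YES

Decompose pair/2: T =?= succ(d),  pair(T, empty) =?= pair(Q, empty).
Bind T := succ(d); substituting into the remaining equation gives: pair(succ(d), empty) =?= pair(Q, empty).
Decompose pair/2: succ(d) =?= Q,  empty =?= empty.
Bind Q := succ(d); no other remaining equation mentions Q.
Delete trivial equation empty =?= empty.
No equations remain and no clash or occurs-check failure arose, so a unifier exists.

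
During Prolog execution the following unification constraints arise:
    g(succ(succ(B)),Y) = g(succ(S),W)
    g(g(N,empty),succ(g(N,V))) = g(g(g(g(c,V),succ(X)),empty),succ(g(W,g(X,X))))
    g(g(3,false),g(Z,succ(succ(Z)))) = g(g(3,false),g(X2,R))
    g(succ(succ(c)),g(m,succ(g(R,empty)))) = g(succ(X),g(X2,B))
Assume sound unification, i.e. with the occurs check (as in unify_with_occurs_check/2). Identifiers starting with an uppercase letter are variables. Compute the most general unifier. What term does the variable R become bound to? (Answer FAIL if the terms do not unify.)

succ(succ(m))

Decompose g/2: succ(succ(B)) = succ(S),  Y = W.
Decompose succ/1: succ(B) = S.
Bind S := succ(B); no other remaining equation mentions S.
Bind Y := W; no other remaining equation mentions Y.
Decompose g/2: g(N,empty) = g(g(g(c,V),succ(X)),empty),  succ(g(N,V)) = succ(g(W,g(X,X))).
Decompose g/2: N = g(g(c,V),succ(X)),  empty = empty.
Bind N := g(g(c,V),succ(X)); substituting into the one remaining equation that mentions N gives: succ(g(g(g(c,V),succ(X)),V)) = succ(g(W,g(X,X))).
Delete trivial equation empty = empty.
Decompose succ/1: g(g(g(c,V),succ(X)),V) = g(W,g(X,X)).
Decompose g/2: g(g(c,V),succ(X)) = W,  V = g(X,X).
Bind W := g(g(c,V),succ(X)); no other remaining equation mentions W. Substituting into the earlier binding gives Y := g(g(c,V),succ(X)).
Bind V := g(X,X); no other remaining equation mentions V. Substituting into the earlier bindings gives Y := g(g(c,g(X,X)),succ(X)), N := g(g(c,g(X,X)),succ(X)), W := g(g(c,g(X,X)),succ(X)).
Decompose g/2: g(3,false) = g(3,false),  g(Z,succ(succ(Z))) = g(X2,R).
Delete trivial equation g(3,false) = g(3,false).
Decompose g/2: Z = X2,  succ(succ(Z)) = R.
Bind Z := X2; substituting into the one remaining equation that mentions Z gives: succ(succ(X2)) = R.
Bind R := succ(succ(X2)); substituting into the remaining equation gives: g(succ(succ(c)),g(m,succ(g(succ(succ(X2)),empty)))) = g(succ(X),g(X2,B)).
Decompose g/2: succ(succ(c)) = succ(X),  g(m,succ(g(succ(succ(X2)),empty))) = g(X2,B).
Decompose succ/1: succ(c) = X.
Bind X := succ(c); no other remaining equation mentions X. Substituting into the earlier bindings gives Y := g(g(c,g(succ(c),succ(c))),succ(succ(c))), N := g(g(c,g(succ(c),succ(c))),succ(succ(c))), W := g(g(c,g(succ(c),succ(c))),succ(succ(c))), V := g(succ(c),succ(c)).
Decompose g/2: m = X2,  succ(g(succ(succ(X2)),empty)) = B.
Bind X2 := m; substituting into the remaining equation gives: succ(g(succ(succ(m)),empty)) = B. Substituting into the earlier bindings gives Z := m, R := succ(succ(m)).
Bind B := succ(g(succ(succ(m)),empty)). Substituting into the earlier binding gives S := succ(succ(g(succ(succ(m)),empty))).
MGU = { S -> succ(succ(g(succ(succ(m)),empty))), Y -> g(g(c,g(succ(c),succ(c))),succ(succ(c))), N -> g(g(c,g(succ(c),succ(c))),succ(succ(c))), W -> g(g(c,g(succ(c),succ(c))),succ(succ(c))), V -> g(succ(c),succ(c)), Z -> m, R -> succ(succ(m)), X -> succ(c), X2 -> m, B -> succ(g(succ(succ(m)),empty)) }, so R -> succ(succ(m)).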